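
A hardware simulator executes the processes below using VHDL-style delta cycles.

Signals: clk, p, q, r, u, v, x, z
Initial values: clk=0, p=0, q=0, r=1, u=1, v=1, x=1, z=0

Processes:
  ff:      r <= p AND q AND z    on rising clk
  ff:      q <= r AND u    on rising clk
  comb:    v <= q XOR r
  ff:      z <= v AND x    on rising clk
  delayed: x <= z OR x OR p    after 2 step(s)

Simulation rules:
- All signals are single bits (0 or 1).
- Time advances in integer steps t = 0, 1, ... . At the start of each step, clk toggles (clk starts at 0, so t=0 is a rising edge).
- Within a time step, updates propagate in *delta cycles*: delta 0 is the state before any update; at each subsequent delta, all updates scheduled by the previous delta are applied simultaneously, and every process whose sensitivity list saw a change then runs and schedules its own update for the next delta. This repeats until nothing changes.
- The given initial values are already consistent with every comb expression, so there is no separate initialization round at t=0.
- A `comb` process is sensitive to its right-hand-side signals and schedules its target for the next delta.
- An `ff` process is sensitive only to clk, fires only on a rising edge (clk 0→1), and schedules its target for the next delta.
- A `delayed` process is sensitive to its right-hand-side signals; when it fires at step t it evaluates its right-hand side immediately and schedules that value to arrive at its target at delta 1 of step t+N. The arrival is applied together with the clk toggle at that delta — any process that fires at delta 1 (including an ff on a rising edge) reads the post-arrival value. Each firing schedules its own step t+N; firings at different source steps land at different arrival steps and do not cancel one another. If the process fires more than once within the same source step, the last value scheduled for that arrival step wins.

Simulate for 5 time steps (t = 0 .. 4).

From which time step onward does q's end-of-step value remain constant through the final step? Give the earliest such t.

t0.Δ0 v=1 p=0 u=1 q=0 r=1 x=1 z=0 clk=0
t0.Δ1 v=1 p=0 u=1 q=0 r=1 x=1 z=0 clk=1
t0.Δ2 v=1 p=0 u=1 q=1 r=0 x=1 z=1 clk=1
t1.Δ0 v=1 p=0 u=1 q=1 r=0 x=1 z=1 clk=1
t1.Δ1 v=1 p=0 u=1 q=1 r=0 x=1 z=1 clk=0
t2.Δ0 v=1 p=0 u=1 q=1 r=0 x=1 z=1 clk=0
t2.Δ1 v=1 p=0 u=1 q=1 r=0 x=1 z=1 clk=1
t2.Δ2 v=1 p=0 u=1 q=0 r=0 x=1 z=1 clk=1
t2.Δ3 v=0 p=0 u=1 q=0 r=0 x=1 z=1 clk=1
t3.Δ0 v=0 p=0 u=1 q=0 r=0 x=1 z=1 clk=1
t3.Δ1 v=0 p=0 u=1 q=0 r=0 x=1 z=1 clk=0
t4.Δ0 v=0 p=0 u=1 q=0 r=0 x=1 z=1 clk=0
t4.Δ1 v=0 p=0 u=1 q=0 r=0 x=1 z=1 clk=1
t4.Δ2 v=0 p=0 u=1 q=0 r=0 x=1 z=0 clk=1

2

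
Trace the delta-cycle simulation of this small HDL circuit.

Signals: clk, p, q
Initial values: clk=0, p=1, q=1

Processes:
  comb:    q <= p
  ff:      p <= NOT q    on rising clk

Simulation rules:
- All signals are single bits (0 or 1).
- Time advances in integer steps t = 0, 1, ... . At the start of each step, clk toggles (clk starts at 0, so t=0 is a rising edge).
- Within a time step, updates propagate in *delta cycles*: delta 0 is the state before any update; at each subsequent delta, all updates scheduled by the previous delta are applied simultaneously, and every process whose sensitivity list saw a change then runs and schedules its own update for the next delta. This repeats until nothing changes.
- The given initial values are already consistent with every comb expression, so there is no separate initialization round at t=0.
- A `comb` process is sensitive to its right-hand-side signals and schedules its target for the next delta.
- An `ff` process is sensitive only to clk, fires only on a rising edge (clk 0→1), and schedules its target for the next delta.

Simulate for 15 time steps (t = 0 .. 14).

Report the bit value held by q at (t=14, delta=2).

0

[bits: clk,p,q]
t=0: Δ0=011 Δ1=111 Δ2=101 Δ3=100 | 3Δ
t=1: Δ0=100 Δ1=000 | 1Δ
t=2: Δ0=000 Δ1=100 Δ2=110 Δ3=111 | 3Δ
t=3: Δ0=111 Δ1=011 | 1Δ
t=4: Δ0=011 Δ1=111 Δ2=101 Δ3=100 | 3Δ
t=5: Δ0=100 Δ1=000 | 1Δ
t=6: Δ0=000 Δ1=100 Δ2=110 Δ3=111 | 3Δ
t=7: Δ0=111 Δ1=011 | 1Δ
t=8: Δ0=011 Δ1=111 Δ2=101 Δ3=100 | 3Δ
t=9: Δ0=100 Δ1=000 | 1Δ
t=10: Δ0=000 Δ1=100 Δ2=110 Δ3=111 | 3Δ
t=11: Δ0=111 Δ1=011 | 1Δ
t=12: Δ0=011 Δ1=111 Δ2=101 Δ3=100 | 3Δ
t=13: Δ0=100 Δ1=000 | 1Δ
t=14: Δ0=000 Δ1=100 Δ2=110 Δ3=111 | 3Δ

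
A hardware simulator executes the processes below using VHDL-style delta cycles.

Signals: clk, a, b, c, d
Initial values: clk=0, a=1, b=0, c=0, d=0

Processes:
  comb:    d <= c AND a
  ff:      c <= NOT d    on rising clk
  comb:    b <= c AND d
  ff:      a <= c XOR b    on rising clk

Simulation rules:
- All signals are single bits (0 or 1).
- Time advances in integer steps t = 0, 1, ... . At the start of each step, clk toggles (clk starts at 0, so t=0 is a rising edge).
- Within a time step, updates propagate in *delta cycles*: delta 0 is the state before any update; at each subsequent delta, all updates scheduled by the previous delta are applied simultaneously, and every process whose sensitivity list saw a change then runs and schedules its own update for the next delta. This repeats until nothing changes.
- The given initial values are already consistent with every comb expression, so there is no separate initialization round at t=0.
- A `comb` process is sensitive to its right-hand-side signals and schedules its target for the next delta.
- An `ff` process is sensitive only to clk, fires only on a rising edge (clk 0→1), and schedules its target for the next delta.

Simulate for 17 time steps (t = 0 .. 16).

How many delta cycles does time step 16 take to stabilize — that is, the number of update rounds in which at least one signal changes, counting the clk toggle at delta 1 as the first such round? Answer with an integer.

3

t0.Δ0 a=1 d=0 b=0 c=0 clk=0
t0.Δ1 a=1 d=0 b=0 c=0 clk=1
t0.Δ2 a=0 d=0 b=0 c=1 clk=1
t1.Δ0 a=0 d=0 b=0 c=1 clk=1
t1.Δ1 a=0 d=0 b=0 c=1 clk=0
t2.Δ0 a=0 d=0 b=0 c=1 clk=0
t2.Δ1 a=0 d=0 b=0 c=1 clk=1
t2.Δ2 a=1 d=0 b=0 c=1 clk=1
t2.Δ3 a=1 d=1 b=0 c=1 clk=1
t2.Δ4 a=1 d=1 b=1 c=1 clk=1
t3.Δ0 a=1 d=1 b=1 c=1 clk=1
t3.Δ1 a=1 d=1 b=1 c=1 clk=0
t4.Δ0 a=1 d=1 b=1 c=1 clk=0
t4.Δ1 a=1 d=1 b=1 c=1 clk=1
t4.Δ2 a=0 d=1 b=1 c=0 clk=1
t4.Δ3 a=0 d=0 b=0 c=0 clk=1
t5.Δ0 a=0 d=0 b=0 c=0 clk=1
t5.Δ1 a=0 d=0 b=0 c=0 clk=0
t6.Δ0 a=0 d=0 b=0 c=0 clk=0
t6.Δ1 a=0 d=0 b=0 c=0 clk=1
t6.Δ2 a=0 d=0 b=0 c=1 clk=1
t7.Δ0 a=0 d=0 b=0 c=1 clk=1
t7.Δ1 a=0 d=0 b=0 c=1 clk=0
t8.Δ0 a=0 d=0 b=0 c=1 clk=0
t8.Δ1 a=0 d=0 b=0 c=1 clk=1
t8.Δ2 a=1 d=0 b=0 c=1 clk=1
t8.Δ3 a=1 d=1 b=0 c=1 clk=1
t8.Δ4 a=1 d=1 b=1 c=1 clk=1
t9.Δ0 a=1 d=1 b=1 c=1 clk=1
t9.Δ1 a=1 d=1 b=1 c=1 clk=0
t10.Δ0 a=1 d=1 b=1 c=1 clk=0
t10.Δ1 a=1 d=1 b=1 c=1 clk=1
t10.Δ2 a=0 d=1 b=1 c=0 clk=1
t10.Δ3 a=0 d=0 b=0 c=0 clk=1
t11.Δ0 a=0 d=0 b=0 c=0 clk=1
t11.Δ1 a=0 d=0 b=0 c=0 clk=0
t12.Δ0 a=0 d=0 b=0 c=0 clk=0
t12.Δ1 a=0 d=0 b=0 c=0 clk=1
t12.Δ2 a=0 d=0 b=0 c=1 clk=1
t13.Δ0 a=0 d=0 b=0 c=1 clk=1
t13.Δ1 a=0 d=0 b=0 c=1 clk=0
t14.Δ0 a=0 d=0 b=0 c=1 clk=0
t14.Δ1 a=0 d=0 b=0 c=1 clk=1
t14.Δ2 a=1 d=0 b=0 c=1 clk=1
t14.Δ3 a=1 d=1 b=0 c=1 clk=1
t14.Δ4 a=1 d=1 b=1 c=1 clk=1
t15.Δ0 a=1 d=1 b=1 c=1 clk=1
t15.Δ1 a=1 d=1 b=1 c=1 clk=0
t16.Δ0 a=1 d=1 b=1 c=1 clk=0
t16.Δ1 a=1 d=1 b=1 c=1 clk=1
t16.Δ2 a=0 d=1 b=1 c=0 clk=1
t16.Δ3 a=0 d=0 b=0 c=0 clk=1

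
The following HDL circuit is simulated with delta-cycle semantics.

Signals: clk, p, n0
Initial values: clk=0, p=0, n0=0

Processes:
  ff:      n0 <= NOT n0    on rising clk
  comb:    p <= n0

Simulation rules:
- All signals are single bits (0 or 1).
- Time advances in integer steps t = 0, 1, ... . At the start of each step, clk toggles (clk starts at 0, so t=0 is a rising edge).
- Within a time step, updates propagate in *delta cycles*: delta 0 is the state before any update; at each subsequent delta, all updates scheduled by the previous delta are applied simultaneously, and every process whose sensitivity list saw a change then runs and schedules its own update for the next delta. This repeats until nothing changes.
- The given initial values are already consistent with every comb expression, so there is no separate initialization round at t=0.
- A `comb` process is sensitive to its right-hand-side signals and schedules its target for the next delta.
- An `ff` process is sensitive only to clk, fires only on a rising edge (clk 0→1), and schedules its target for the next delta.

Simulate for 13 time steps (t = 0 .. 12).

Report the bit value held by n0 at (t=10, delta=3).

[bits: p,n0,clk]
t=0: Δ0=000 Δ1=001 Δ2=011 Δ3=111 | 3Δ
t=1: Δ0=111 Δ1=110 | 1Δ
t=2: Δ0=110 Δ1=111 Δ2=101 Δ3=001 | 3Δ
t=3: Δ0=001 Δ1=000 | 1Δ
t=4: Δ0=000 Δ1=001 Δ2=011 Δ3=111 | 3Δ
t=5: Δ0=111 Δ1=110 | 1Δ
t=6: Δ0=110 Δ1=111 Δ2=101 Δ3=001 | 3Δ
t=7: Δ0=001 Δ1=000 | 1Δ
t=8: Δ0=000 Δ1=001 Δ2=011 Δ3=111 | 3Δ
t=9: Δ0=111 Δ1=110 | 1Δ
t=10: Δ0=110 Δ1=111 Δ2=101 Δ3=001 | 3Δ
t=11: Δ0=001 Δ1=000 | 1Δ
t=12: Δ0=000 Δ1=001 Δ2=011 Δ3=111 | 3Δ

0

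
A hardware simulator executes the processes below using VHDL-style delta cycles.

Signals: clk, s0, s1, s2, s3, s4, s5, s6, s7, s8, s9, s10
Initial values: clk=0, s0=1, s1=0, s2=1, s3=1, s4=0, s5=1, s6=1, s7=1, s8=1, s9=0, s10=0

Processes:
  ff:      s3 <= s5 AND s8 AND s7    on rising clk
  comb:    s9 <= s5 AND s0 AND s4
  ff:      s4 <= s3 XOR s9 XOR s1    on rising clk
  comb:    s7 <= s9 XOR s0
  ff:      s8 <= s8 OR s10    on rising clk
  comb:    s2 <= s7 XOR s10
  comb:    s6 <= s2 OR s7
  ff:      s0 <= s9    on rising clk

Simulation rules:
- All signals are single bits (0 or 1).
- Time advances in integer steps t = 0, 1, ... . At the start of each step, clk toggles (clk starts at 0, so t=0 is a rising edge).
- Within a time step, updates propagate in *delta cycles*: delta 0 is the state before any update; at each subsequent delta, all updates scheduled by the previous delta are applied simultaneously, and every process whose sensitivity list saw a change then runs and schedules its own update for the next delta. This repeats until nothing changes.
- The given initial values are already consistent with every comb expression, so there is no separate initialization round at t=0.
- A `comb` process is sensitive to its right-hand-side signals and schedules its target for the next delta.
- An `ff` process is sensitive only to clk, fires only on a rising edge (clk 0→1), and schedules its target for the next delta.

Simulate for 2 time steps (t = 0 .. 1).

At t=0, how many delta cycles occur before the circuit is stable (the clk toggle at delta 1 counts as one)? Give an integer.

5

t0.Δ0 s10=0 s4=0 s7=1 s1=0 s5=1 s3=1 s0=1 s2=1 s8=1 s6=1 s9=0 clk=0
t0.Δ1 s10=0 s4=0 s7=1 s1=0 s5=1 s3=1 s0=1 s2=1 s8=1 s6=1 s9=0 clk=1
t0.Δ2 s10=0 s4=1 s7=1 s1=0 s5=1 s3=1 s0=0 s2=1 s8=1 s6=1 s9=0 clk=1
t0.Δ3 s10=0 s4=1 s7=0 s1=0 s5=1 s3=1 s0=0 s2=1 s8=1 s6=1 s9=0 clk=1
t0.Δ4 s10=0 s4=1 s7=0 s1=0 s5=1 s3=1 s0=0 s2=0 s8=1 s6=1 s9=0 clk=1
t0.Δ5 s10=0 s4=1 s7=0 s1=0 s5=1 s3=1 s0=0 s2=0 s8=1 s6=0 s9=0 clk=1
t1.Δ0 s10=0 s4=1 s7=0 s1=0 s5=1 s3=1 s0=0 s2=0 s8=1 s6=0 s9=0 clk=1
t1.Δ1 s10=0 s4=1 s7=0 s1=0 s5=1 s3=1 s0=0 s2=0 s8=1 s6=0 s9=0 clk=0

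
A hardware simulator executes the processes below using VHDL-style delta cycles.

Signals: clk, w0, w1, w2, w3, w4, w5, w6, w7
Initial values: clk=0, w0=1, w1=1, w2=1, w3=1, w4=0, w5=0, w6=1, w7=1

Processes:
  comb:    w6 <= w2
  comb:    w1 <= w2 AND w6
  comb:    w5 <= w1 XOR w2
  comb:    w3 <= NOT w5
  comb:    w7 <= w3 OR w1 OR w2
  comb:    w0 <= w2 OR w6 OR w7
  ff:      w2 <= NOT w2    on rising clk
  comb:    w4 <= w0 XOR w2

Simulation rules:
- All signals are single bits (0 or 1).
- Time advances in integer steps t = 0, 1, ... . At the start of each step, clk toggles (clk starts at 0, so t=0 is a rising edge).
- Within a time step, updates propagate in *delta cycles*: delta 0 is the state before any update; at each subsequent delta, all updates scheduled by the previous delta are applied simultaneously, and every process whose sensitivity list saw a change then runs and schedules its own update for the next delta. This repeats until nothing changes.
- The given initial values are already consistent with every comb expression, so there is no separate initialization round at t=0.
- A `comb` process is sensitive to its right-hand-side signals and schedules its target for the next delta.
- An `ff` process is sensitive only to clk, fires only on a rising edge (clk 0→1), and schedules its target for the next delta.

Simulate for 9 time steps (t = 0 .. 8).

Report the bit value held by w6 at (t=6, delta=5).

1

t=0 Δ0: w0=1 w4=0 w5=0 w2=1 clk=0 w1=1 w3=1 w6=1 w7=1
  Δ1: clk:0→1
  Δ2: w2:1→0
  Δ3: w4:0→1, w5:0→1, w1:1→0, w6:1→0
  Δ4: w5:1→0, w3:1→0
  Δ5: w3:0→1, w7:1→0
  Δ6: w0:1→0, w7:0→1
  Δ7: w0:0→1, w4:1→0
  Δ8: w4:0→1
  (8Δ to stable)
t=1 Δ0: w0=1 w4=1 w5=0 w2=0 clk=1 w1=0 w3=1 w6=0 w7=1
  Δ1: clk:1→0
  (1Δ to stable)
t=2 Δ0: w0=1 w4=1 w5=0 w2=0 clk=0 w1=0 w3=1 w6=0 w7=1
  Δ1: clk:0→1
  Δ2: w2:0→1
  Δ3: w4:1→0, w5:0→1, w6:0→1
  Δ4: w1:0→1, w3:1→0
  Δ5: w5:1→0
  Δ6: w3:0→1
  (6Δ to stable)
t=3 Δ0: w0=1 w4=0 w5=0 w2=1 clk=1 w1=1 w3=1 w6=1 w7=1
  Δ1: clk:1→0
  (1Δ to stable)
t=4 Δ0: w0=1 w4=0 w5=0 w2=1 clk=0 w1=1 w3=1 w6=1 w7=1
  Δ1: clk:0→1
  Δ2: w2:1→0
  Δ3: w4:0→1, w5:0→1, w1:1→0, w6:1→0
  Δ4: w5:1→0, w3:1→0
  Δ5: w3:0→1, w7:1→0
  Δ6: w0:1→0, w7:0→1
  Δ7: w0:0→1, w4:1→0
  Δ8: w4:0→1
  (8Δ to stable)
t=5 Δ0: w0=1 w4=1 w5=0 w2=0 clk=1 w1=0 w3=1 w6=0 w7=1
  Δ1: clk:1→0
  (1Δ to stable)
t=6 Δ0: w0=1 w4=1 w5=0 w2=0 clk=0 w1=0 w3=1 w6=0 w7=1
  Δ1: clk:0→1
  Δ2: w2:0→1
  Δ3: w4:1→0, w5:0→1, w6:0→1
  Δ4: w1:0→1, w3:1→0
  Δ5: w5:1→0
  Δ6: w3:0→1
  (6Δ to stable)
t=7 Δ0: w0=1 w4=0 w5=0 w2=1 clk=1 w1=1 w3=1 w6=1 w7=1
  Δ1: clk:1→0
  (1Δ to stable)
t=8 Δ0: w0=1 w4=0 w5=0 w2=1 clk=0 w1=1 w3=1 w6=1 w7=1
  Δ1: clk:0→1
  Δ2: w2:1→0
  Δ3: w4:0→1, w5:0→1, w1:1→0, w6:1→0
  Δ4: w5:1→0, w3:1→0
  Δ5: w3:0→1, w7:1→0
  Δ6: w0:1→0, w7:0→1
  Δ7: w0:0→1, w4:1→0
  Δ8: w4:0→1
  (8Δ to stable)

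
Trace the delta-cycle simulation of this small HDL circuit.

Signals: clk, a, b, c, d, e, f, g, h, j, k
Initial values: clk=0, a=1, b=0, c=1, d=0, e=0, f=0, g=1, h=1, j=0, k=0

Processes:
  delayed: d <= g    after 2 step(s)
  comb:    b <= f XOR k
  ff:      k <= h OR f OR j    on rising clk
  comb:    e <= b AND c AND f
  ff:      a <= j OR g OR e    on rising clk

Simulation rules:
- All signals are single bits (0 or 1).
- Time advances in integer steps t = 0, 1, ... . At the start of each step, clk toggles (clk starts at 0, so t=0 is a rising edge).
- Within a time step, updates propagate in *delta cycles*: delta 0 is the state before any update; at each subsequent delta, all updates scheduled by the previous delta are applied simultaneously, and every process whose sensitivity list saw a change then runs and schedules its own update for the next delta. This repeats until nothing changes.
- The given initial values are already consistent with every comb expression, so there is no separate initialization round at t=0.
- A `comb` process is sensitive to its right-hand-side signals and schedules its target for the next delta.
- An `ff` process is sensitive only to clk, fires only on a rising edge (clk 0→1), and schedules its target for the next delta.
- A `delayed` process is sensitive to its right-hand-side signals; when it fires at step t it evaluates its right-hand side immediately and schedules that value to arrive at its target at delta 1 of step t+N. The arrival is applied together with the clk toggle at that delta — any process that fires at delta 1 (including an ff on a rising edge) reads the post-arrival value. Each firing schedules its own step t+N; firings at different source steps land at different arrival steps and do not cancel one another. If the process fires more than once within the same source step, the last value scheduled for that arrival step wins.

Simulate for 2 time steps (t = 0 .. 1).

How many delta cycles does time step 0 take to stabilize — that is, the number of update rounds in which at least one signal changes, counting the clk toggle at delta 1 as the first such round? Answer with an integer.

3

t0.Δ0 d=0 h=1 c=1 b=0 g=1 j=0 k=0 a=1 e=0 clk=0 f=0
t0.Δ1 d=0 h=1 c=1 b=0 g=1 j=0 k=0 a=1 e=0 clk=1 f=0
t0.Δ2 d=0 h=1 c=1 b=0 g=1 j=0 k=1 a=1 e=0 clk=1 f=0
t0.Δ3 d=0 h=1 c=1 b=1 g=1 j=0 k=1 a=1 e=0 clk=1 f=0
t1.Δ0 d=0 h=1 c=1 b=1 g=1 j=0 k=1 a=1 e=0 clk=1 f=0
t1.Δ1 d=0 h=1 c=1 b=1 g=1 j=0 k=1 a=1 e=0 clk=0 f=0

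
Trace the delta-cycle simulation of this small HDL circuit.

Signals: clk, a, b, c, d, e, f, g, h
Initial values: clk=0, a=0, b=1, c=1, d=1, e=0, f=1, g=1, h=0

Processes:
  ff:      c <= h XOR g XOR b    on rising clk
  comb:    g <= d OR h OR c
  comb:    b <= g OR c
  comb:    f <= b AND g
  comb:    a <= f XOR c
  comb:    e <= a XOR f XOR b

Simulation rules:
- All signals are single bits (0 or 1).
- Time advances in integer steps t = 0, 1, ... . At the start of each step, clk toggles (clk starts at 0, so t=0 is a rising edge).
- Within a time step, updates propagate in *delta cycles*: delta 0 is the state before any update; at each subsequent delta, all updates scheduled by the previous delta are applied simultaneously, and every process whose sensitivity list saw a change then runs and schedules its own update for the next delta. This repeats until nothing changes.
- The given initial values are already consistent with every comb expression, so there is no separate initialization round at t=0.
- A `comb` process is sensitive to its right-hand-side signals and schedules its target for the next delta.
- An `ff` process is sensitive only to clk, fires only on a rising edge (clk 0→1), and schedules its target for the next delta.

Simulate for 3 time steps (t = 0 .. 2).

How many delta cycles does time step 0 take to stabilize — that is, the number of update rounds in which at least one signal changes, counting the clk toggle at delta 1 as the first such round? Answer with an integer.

[bits: a,b,c,d,h,f,clk,g,e]
t=0: Δ0=011101010 Δ1=011101110 Δ2=010101110 Δ3=110101110 Δ4=110101111 | 4Δ
t=1: Δ0=110101111 Δ1=110101011 | 1Δ
t=2: Δ0=110101011 Δ1=110101111 | 1Δ

4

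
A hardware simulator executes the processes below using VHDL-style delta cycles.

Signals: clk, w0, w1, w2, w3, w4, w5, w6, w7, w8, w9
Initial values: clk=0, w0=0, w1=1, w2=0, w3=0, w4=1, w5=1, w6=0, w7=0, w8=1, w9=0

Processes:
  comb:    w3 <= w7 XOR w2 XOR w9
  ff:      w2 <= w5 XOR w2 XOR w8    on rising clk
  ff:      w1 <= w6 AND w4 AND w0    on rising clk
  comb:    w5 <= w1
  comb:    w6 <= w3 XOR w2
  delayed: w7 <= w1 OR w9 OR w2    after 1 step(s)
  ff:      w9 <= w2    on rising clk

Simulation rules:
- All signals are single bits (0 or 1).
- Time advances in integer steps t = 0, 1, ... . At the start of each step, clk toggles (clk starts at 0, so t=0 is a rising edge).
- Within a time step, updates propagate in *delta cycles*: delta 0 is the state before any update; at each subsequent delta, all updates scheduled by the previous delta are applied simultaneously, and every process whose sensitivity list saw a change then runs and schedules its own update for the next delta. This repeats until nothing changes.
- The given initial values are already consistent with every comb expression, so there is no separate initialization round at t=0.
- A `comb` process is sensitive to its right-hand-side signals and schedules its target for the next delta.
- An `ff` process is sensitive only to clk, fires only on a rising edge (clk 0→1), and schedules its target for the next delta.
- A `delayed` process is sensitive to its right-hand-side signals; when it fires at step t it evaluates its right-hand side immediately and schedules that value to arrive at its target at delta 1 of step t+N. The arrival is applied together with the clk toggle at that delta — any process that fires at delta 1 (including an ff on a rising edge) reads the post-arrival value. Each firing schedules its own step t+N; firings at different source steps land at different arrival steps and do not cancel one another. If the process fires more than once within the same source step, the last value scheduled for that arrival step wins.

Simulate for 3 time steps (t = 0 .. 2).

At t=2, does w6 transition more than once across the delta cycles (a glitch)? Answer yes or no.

yes

t0.Δ0 w5=1 w9=0 w8=1 w2=0 w3=0 w1=1 clk=0 w4=1 w7=0 w6=0 w0=0
t0.Δ1 w5=1 w9=0 w8=1 w2=0 w3=0 w1=1 clk=1 w4=1 w7=0 w6=0 w0=0
t0.Δ2 w5=1 w9=0 w8=1 w2=0 w3=0 w1=0 clk=1 w4=1 w7=0 w6=0 w0=0
t0.Δ3 w5=0 w9=0 w8=1 w2=0 w3=0 w1=0 clk=1 w4=1 w7=0 w6=0 w0=0
t1.Δ0 w5=0 w9=0 w8=1 w2=0 w3=0 w1=0 clk=1 w4=1 w7=0 w6=0 w0=0
t1.Δ1 w5=0 w9=0 w8=1 w2=0 w3=0 w1=0 clk=0 w4=1 w7=0 w6=0 w0=0
t2.Δ0 w5=0 w9=0 w8=1 w2=0 w3=0 w1=0 clk=0 w4=1 w7=0 w6=0 w0=0
t2.Δ1 w5=0 w9=0 w8=1 w2=0 w3=0 w1=0 clk=1 w4=1 w7=0 w6=0 w0=0
t2.Δ2 w5=0 w9=0 w8=1 w2=1 w3=0 w1=0 clk=1 w4=1 w7=0 w6=0 w0=0
t2.Δ3 w5=0 w9=0 w8=1 w2=1 w3=1 w1=0 clk=1 w4=1 w7=0 w6=1 w0=0
t2.Δ4 w5=0 w9=0 w8=1 w2=1 w3=1 w1=0 clk=1 w4=1 w7=0 w6=0 w0=0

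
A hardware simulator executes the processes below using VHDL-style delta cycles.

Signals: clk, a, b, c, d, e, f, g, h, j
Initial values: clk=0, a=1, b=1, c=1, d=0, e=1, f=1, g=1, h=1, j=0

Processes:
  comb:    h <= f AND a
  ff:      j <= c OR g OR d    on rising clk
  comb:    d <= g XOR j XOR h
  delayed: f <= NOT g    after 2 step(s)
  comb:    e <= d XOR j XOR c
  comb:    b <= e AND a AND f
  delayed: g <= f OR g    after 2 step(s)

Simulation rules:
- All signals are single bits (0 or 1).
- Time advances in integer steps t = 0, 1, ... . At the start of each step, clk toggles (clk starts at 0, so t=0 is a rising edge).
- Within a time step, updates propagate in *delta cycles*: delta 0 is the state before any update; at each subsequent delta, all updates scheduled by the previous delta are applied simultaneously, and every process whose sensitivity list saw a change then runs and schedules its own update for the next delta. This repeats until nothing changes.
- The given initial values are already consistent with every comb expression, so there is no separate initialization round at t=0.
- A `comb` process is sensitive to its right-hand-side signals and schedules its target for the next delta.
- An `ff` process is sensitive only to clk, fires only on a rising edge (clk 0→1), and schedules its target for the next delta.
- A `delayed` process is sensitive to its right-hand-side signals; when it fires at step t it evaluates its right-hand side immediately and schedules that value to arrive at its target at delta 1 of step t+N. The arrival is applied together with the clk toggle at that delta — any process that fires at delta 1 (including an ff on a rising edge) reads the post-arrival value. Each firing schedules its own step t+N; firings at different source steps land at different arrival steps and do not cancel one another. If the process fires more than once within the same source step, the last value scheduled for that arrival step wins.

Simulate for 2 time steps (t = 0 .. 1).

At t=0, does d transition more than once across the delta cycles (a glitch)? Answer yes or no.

no

[bits: g,b,h,j,a,f,d,c,e,clk]
t=0: Δ0=1110110110 Δ1=1110110111 Δ2=1111110111 Δ3=1111111101 Δ4=1011111111 Δ5=1111111111 | 5Δ
t=1: Δ0=1111111111 Δ1=1111111110 | 1Δ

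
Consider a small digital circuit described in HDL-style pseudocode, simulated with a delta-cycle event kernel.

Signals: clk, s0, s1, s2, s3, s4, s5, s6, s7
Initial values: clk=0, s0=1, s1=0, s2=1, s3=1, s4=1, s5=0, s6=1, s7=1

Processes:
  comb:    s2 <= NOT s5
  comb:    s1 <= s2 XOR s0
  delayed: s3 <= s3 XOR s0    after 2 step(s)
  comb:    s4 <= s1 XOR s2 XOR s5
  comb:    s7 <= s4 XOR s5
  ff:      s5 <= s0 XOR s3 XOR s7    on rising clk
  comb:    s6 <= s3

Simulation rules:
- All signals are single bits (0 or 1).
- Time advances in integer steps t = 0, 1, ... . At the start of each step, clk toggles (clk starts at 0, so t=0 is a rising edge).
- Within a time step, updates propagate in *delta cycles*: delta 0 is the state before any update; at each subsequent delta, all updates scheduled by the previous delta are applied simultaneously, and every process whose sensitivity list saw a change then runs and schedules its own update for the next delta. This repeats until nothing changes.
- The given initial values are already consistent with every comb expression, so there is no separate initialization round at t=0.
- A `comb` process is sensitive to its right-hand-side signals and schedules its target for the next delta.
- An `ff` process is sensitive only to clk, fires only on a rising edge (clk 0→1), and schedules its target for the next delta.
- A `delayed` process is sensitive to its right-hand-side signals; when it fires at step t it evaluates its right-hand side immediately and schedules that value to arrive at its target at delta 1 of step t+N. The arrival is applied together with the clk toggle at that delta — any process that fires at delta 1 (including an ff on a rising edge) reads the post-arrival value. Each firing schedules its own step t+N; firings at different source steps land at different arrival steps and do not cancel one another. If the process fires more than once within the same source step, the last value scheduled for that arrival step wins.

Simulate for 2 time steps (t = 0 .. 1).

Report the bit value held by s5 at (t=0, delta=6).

t0.Δ0 s7=1 clk=0 s5=0 s0=1 s4=1 s6=1 s2=1 s3=1 s1=0
t0.Δ1 s7=1 clk=1 s5=0 s0=1 s4=1 s6=1 s2=1 s3=1 s1=0
t0.Δ2 s7=1 clk=1 s5=1 s0=1 s4=1 s6=1 s2=1 s3=1 s1=0
t0.Δ3 s7=0 clk=1 s5=1 s0=1 s4=0 s6=1 s2=0 s3=1 s1=0
t0.Δ4 s7=1 clk=1 s5=1 s0=1 s4=1 s6=1 s2=0 s3=1 s1=1
t0.Δ5 s7=0 clk=1 s5=1 s0=1 s4=0 s6=1 s2=0 s3=1 s1=1
t0.Δ6 s7=1 clk=1 s5=1 s0=1 s4=0 s6=1 s2=0 s3=1 s1=1
t1.Δ0 s7=1 clk=1 s5=1 s0=1 s4=0 s6=1 s2=0 s3=1 s1=1
t1.Δ1 s7=1 clk=0 s5=1 s0=1 s4=0 s6=1 s2=0 s3=1 s1=1

1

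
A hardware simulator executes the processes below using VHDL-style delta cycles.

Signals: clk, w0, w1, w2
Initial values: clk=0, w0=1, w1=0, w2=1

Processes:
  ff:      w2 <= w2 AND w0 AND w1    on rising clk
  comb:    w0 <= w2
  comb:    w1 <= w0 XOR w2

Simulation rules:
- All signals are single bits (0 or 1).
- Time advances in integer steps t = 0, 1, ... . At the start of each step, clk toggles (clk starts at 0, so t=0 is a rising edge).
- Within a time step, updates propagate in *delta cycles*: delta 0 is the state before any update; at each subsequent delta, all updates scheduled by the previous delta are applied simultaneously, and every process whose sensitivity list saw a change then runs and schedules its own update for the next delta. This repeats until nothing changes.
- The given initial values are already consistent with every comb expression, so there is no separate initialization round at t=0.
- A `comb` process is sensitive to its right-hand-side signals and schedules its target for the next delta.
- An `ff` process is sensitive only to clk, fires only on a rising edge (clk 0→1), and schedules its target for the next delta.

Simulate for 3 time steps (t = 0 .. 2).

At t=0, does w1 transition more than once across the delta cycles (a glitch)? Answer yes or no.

t=0 Δ0: w0=1 w2=1 clk=0 w1=0
  Δ1: clk:0→1
  Δ2: w2:1→0
  Δ3: w0:1→0, w1:0→1
  Δ4: w1:1→0
  (4Δ to stable)
t=1 Δ0: w0=0 w2=0 clk=1 w1=0
  Δ1: clk:1→0
  (1Δ to stable)
t=2 Δ0: w0=0 w2=0 clk=0 w1=0
  Δ1: clk:0→1
  (1Δ to stable)

yes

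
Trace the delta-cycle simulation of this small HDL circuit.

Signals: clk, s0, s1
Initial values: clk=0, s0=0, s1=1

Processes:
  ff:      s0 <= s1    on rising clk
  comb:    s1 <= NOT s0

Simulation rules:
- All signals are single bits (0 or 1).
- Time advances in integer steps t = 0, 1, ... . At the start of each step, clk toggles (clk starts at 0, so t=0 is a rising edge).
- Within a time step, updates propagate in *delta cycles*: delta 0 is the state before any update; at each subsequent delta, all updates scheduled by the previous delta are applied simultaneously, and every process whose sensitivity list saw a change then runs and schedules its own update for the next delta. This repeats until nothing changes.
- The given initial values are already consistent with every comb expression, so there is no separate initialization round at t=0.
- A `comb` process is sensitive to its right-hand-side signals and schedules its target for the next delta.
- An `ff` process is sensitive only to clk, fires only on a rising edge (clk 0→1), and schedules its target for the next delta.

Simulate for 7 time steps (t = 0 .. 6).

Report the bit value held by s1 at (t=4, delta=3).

0

[bits: s0,s1,clk]
t=0: Δ0=010 Δ1=011 Δ2=111 Δ3=101 | 3Δ
t=1: Δ0=101 Δ1=100 | 1Δ
t=2: Δ0=100 Δ1=101 Δ2=001 Δ3=011 | 3Δ
t=3: Δ0=011 Δ1=010 | 1Δ
t=4: Δ0=010 Δ1=011 Δ2=111 Δ3=101 | 3Δ
t=5: Δ0=101 Δ1=100 | 1Δ
t=6: Δ0=100 Δ1=101 Δ2=001 Δ3=011 | 3Δ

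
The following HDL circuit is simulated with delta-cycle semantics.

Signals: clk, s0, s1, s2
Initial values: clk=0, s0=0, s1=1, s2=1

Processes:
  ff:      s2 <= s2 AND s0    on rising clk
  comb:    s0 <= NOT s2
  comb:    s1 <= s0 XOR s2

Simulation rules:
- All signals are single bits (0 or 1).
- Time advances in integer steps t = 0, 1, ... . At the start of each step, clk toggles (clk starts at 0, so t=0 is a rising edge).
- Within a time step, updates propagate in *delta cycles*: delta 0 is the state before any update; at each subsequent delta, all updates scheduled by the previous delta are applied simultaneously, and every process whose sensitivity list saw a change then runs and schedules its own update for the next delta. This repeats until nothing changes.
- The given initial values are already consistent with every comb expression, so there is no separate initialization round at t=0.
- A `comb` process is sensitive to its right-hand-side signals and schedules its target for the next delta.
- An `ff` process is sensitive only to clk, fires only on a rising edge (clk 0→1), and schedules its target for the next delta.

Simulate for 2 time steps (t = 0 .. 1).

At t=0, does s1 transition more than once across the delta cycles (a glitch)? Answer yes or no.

[bits: s0,s2,clk,s1]
t=0: Δ0=0101 Δ1=0111 Δ2=0011 Δ3=1010 Δ4=1011 | 4Δ
t=1: Δ0=1011 Δ1=1001 | 1Δ

yes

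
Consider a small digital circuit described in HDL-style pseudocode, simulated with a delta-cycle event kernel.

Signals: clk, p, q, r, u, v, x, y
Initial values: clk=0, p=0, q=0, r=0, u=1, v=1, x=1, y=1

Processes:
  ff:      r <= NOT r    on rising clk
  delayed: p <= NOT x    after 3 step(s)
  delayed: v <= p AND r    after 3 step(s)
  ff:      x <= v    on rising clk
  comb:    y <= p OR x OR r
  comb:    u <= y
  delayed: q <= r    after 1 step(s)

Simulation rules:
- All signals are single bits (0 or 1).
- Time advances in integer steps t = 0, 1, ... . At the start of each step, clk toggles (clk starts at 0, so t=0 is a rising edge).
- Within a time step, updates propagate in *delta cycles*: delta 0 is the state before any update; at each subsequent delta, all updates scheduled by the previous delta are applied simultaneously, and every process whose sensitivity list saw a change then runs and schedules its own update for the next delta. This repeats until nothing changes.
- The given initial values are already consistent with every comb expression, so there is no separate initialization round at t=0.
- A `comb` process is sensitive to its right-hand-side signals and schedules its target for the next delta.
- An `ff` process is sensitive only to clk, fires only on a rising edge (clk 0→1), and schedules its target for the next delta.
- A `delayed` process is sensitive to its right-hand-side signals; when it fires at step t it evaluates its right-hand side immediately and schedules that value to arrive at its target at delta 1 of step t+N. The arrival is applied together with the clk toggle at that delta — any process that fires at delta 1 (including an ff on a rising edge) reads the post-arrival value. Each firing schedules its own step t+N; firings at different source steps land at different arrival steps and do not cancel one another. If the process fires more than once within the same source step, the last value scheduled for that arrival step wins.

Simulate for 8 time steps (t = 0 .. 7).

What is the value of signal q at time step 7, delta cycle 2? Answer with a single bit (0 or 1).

t0.Δ0 clk=0 r=0 p=0 u=1 v=1 x=1 y=1 q=0
t0.Δ1 clk=1 r=0 p=0 u=1 v=1 x=1 y=1 q=0
t0.Δ2 clk=1 r=1 p=0 u=1 v=1 x=1 y=1 q=0
t1.Δ0 clk=1 r=1 p=0 u=1 v=1 x=1 y=1 q=0
t1.Δ1 clk=0 r=1 p=0 u=1 v=1 x=1 y=1 q=1
t2.Δ0 clk=0 r=1 p=0 u=1 v=1 x=1 y=1 q=1
t2.Δ1 clk=1 r=1 p=0 u=1 v=1 x=1 y=1 q=1
t2.Δ2 clk=1 r=0 p=0 u=1 v=1 x=1 y=1 q=1
t3.Δ0 clk=1 r=0 p=0 u=1 v=1 x=1 y=1 q=1
t3.Δ1 clk=0 r=0 p=0 u=1 v=0 x=1 y=1 q=0
t4.Δ0 clk=0 r=0 p=0 u=1 v=0 x=1 y=1 q=0
t4.Δ1 clk=1 r=0 p=0 u=1 v=0 x=1 y=1 q=0
t4.Δ2 clk=1 r=1 p=0 u=1 v=0 x=0 y=1 q=0
t5.Δ0 clk=1 r=1 p=0 u=1 v=0 x=0 y=1 q=0
t5.Δ1 clk=0 r=1 p=0 u=1 v=0 x=0 y=1 q=1
t6.Δ0 clk=0 r=1 p=0 u=1 v=0 x=0 y=1 q=1
t6.Δ1 clk=1 r=1 p=0 u=1 v=0 x=0 y=1 q=1
t6.Δ2 clk=1 r=0 p=0 u=1 v=0 x=0 y=1 q=1
t6.Δ3 clk=1 r=0 p=0 u=1 v=0 x=0 y=0 q=1
t6.Δ4 clk=1 r=0 p=0 u=0 v=0 x=0 y=0 q=1
t7.Δ0 clk=1 r=0 p=0 u=0 v=0 x=0 y=0 q=1
t7.Δ1 clk=0 r=0 p=1 u=0 v=0 x=0 y=0 q=0
t7.Δ2 clk=0 r=0 p=1 u=0 v=0 x=0 y=1 q=0
t7.Δ3 clk=0 r=0 p=1 u=1 v=0 x=0 y=1 q=0

0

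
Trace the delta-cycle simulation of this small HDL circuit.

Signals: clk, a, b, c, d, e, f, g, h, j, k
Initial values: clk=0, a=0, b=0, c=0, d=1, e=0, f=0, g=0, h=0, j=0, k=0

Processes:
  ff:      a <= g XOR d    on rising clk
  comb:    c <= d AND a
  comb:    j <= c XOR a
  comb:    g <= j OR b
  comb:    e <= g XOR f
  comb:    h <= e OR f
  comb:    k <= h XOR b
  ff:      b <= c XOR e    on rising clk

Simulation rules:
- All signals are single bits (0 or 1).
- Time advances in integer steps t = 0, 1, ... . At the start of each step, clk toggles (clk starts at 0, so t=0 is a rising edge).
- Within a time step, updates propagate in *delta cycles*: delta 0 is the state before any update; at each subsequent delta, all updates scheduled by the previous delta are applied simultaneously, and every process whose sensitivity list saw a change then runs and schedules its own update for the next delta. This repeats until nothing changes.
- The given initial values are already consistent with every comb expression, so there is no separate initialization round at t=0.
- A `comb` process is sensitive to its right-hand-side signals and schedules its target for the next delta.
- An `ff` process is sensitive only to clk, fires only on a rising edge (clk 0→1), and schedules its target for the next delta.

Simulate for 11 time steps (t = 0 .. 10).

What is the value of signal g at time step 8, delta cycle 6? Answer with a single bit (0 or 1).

1

t0.Δ0 j=0 f=0 d=1 clk=0 e=0 a=0 b=0 g=0 c=0 h=0 k=0
t0.Δ1 j=0 f=0 d=1 clk=1 e=0 a=0 b=0 g=0 c=0 h=0 k=0
t0.Δ2 j=0 f=0 d=1 clk=1 e=0 a=1 b=0 g=0 c=0 h=0 k=0
t0.Δ3 j=1 f=0 d=1 clk=1 e=0 a=1 b=0 g=0 c=1 h=0 k=0
t0.Δ4 j=0 f=0 d=1 clk=1 e=0 a=1 b=0 g=1 c=1 h=0 k=0
t0.Δ5 j=0 f=0 d=1 clk=1 e=1 a=1 b=0 g=0 c=1 h=0 k=0
t0.Δ6 j=0 f=0 d=1 clk=1 e=0 a=1 b=0 g=0 c=1 h=1 k=0
t0.Δ7 j=0 f=0 d=1 clk=1 e=0 a=1 b=0 g=0 c=1 h=0 k=1
t0.Δ8 j=0 f=0 d=1 clk=1 e=0 a=1 b=0 g=0 c=1 h=0 k=0
t1.Δ0 j=0 f=0 d=1 clk=1 e=0 a=1 b=0 g=0 c=1 h=0 k=0
t1.Δ1 j=0 f=0 d=1 clk=0 e=0 a=1 b=0 g=0 c=1 h=0 k=0
t2.Δ0 j=0 f=0 d=1 clk=0 e=0 a=1 b=0 g=0 c=1 h=0 k=0
t2.Δ1 j=0 f=0 d=1 clk=1 e=0 a=1 b=0 g=0 c=1 h=0 k=0
t2.Δ2 j=0 f=0 d=1 clk=1 e=0 a=1 b=1 g=0 c=1 h=0 k=0
t2.Δ3 j=0 f=0 d=1 clk=1 e=0 a=1 b=1 g=1 c=1 h=0 k=1
t2.Δ4 j=0 f=0 d=1 clk=1 e=1 a=1 b=1 g=1 c=1 h=0 k=1
t2.Δ5 j=0 f=0 d=1 clk=1 e=1 a=1 b=1 g=1 c=1 h=1 k=1
t2.Δ6 j=0 f=0 d=1 clk=1 e=1 a=1 b=1 g=1 c=1 h=1 k=0
t3.Δ0 j=0 f=0 d=1 clk=1 e=1 a=1 b=1 g=1 c=1 h=1 k=0
t3.Δ1 j=0 f=0 d=1 clk=0 e=1 a=1 b=1 g=1 c=1 h=1 k=0
t4.Δ0 j=0 f=0 d=1 clk=0 e=1 a=1 b=1 g=1 c=1 h=1 k=0
t4.Δ1 j=0 f=0 d=1 clk=1 e=1 a=1 b=1 g=1 c=1 h=1 k=0
t4.Δ2 j=0 f=0 d=1 clk=1 e=1 a=0 b=0 g=1 c=1 h=1 k=0
t4.Δ3 j=1 f=0 d=1 clk=1 e=1 a=0 b=0 g=0 c=0 h=1 k=1
t4.Δ4 j=0 f=0 d=1 clk=1 e=0 a=0 b=0 g=1 c=0 h=1 k=1
t4.Δ5 j=0 f=0 d=1 clk=1 e=1 a=0 b=0 g=0 c=0 h=0 k=1
t4.Δ6 j=0 f=0 d=1 clk=1 e=0 a=0 b=0 g=0 c=0 h=1 k=0
t4.Δ7 j=0 f=0 d=1 clk=1 e=0 a=0 b=0 g=0 c=0 h=0 k=1
t4.Δ8 j=0 f=0 d=1 clk=1 e=0 a=0 b=0 g=0 c=0 h=0 k=0
t5.Δ0 j=0 f=0 d=1 clk=1 e=0 a=0 b=0 g=0 c=0 h=0 k=0
t5.Δ1 j=0 f=0 d=1 clk=0 e=0 a=0 b=0 g=0 c=0 h=0 k=0
t6.Δ0 j=0 f=0 d=1 clk=0 e=0 a=0 b=0 g=0 c=0 h=0 k=0
t6.Δ1 j=0 f=0 d=1 clk=1 e=0 a=0 b=0 g=0 c=0 h=0 k=0
t6.Δ2 j=0 f=0 d=1 clk=1 e=0 a=1 b=0 g=0 c=0 h=0 k=0
t6.Δ3 j=1 f=0 d=1 clk=1 e=0 a=1 b=0 g=0 c=1 h=0 k=0
t6.Δ4 j=0 f=0 d=1 clk=1 e=0 a=1 b=0 g=1 c=1 h=0 k=0
t6.Δ5 j=0 f=0 d=1 clk=1 e=1 a=1 b=0 g=0 c=1 h=0 k=0
t6.Δ6 j=0 f=0 d=1 clk=1 e=0 a=1 b=0 g=0 c=1 h=1 k=0
t6.Δ7 j=0 f=0 d=1 clk=1 e=0 a=1 b=0 g=0 c=1 h=0 k=1
t6.Δ8 j=0 f=0 d=1 clk=1 e=0 a=1 b=0 g=0 c=1 h=0 k=0
t7.Δ0 j=0 f=0 d=1 clk=1 e=0 a=1 b=0 g=0 c=1 h=0 k=0
t7.Δ1 j=0 f=0 d=1 clk=0 e=0 a=1 b=0 g=0 c=1 h=0 k=0
t8.Δ0 j=0 f=0 d=1 clk=0 e=0 a=1 b=0 g=0 c=1 h=0 k=0
t8.Δ1 j=0 f=0 d=1 clk=1 e=0 a=1 b=0 g=0 c=1 h=0 k=0
t8.Δ2 j=0 f=0 d=1 clk=1 e=0 a=1 b=1 g=0 c=1 h=0 k=0
t8.Δ3 j=0 f=0 d=1 clk=1 e=0 a=1 b=1 g=1 c=1 h=0 k=1
t8.Δ4 j=0 f=0 d=1 clk=1 e=1 a=1 b=1 g=1 c=1 h=0 k=1
t8.Δ5 j=0 f=0 d=1 clk=1 e=1 a=1 b=1 g=1 c=1 h=1 k=1
t8.Δ6 j=0 f=0 d=1 clk=1 e=1 a=1 b=1 g=1 c=1 h=1 k=0
t9.Δ0 j=0 f=0 d=1 clk=1 e=1 a=1 b=1 g=1 c=1 h=1 k=0
t9.Δ1 j=0 f=0 d=1 clk=0 e=1 a=1 b=1 g=1 c=1 h=1 k=0
t10.Δ0 j=0 f=0 d=1 clk=0 e=1 a=1 b=1 g=1 c=1 h=1 k=0
t10.Δ1 j=0 f=0 d=1 clk=1 e=1 a=1 b=1 g=1 c=1 h=1 k=0
t10.Δ2 j=0 f=0 d=1 clk=1 e=1 a=0 b=0 g=1 c=1 h=1 k=0
t10.Δ3 j=1 f=0 d=1 clk=1 e=1 a=0 b=0 g=0 c=0 h=1 k=1
t10.Δ4 j=0 f=0 d=1 clk=1 e=0 a=0 b=0 g=1 c=0 h=1 k=1
t10.Δ5 j=0 f=0 d=1 clk=1 e=1 a=0 b=0 g=0 c=0 h=0 k=1
t10.Δ6 j=0 f=0 d=1 clk=1 e=0 a=0 b=0 g=0 c=0 h=1 k=0
t10.Δ7 j=0 f=0 d=1 clk=1 e=0 a=0 b=0 g=0 c=0 h=0 k=1
t10.Δ8 j=0 f=0 d=1 clk=1 e=0 a=0 b=0 g=0 c=0 h=0 k=0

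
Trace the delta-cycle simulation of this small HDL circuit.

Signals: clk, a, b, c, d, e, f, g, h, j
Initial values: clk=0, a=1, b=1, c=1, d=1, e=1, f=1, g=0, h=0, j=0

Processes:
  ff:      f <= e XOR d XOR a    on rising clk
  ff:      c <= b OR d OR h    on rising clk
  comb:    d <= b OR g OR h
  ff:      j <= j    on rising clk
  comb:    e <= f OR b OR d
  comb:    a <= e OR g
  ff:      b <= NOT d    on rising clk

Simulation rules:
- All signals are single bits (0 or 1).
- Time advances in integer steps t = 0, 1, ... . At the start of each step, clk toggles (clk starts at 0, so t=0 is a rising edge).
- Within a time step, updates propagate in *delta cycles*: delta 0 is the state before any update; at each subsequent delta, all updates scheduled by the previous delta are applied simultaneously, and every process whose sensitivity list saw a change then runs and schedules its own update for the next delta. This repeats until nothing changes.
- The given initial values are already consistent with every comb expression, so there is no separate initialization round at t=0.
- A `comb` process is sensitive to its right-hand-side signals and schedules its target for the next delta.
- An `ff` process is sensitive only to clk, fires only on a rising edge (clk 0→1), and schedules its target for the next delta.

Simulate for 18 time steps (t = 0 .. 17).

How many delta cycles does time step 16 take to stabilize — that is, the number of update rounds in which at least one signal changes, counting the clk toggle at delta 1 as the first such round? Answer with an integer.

3

t=0 Δ0: a=1 g=0 clk=0 h=0 j=0 c=1 b=1 f=1 d=1 e=1
  Δ1: clk:0→1
  Δ2: b:1→0
  Δ3: d:1→0
  (3Δ to stable)
t=1 Δ0: a=1 g=0 clk=1 h=0 j=0 c=1 b=0 f=1 d=0 e=1
  Δ1: clk:1→0
  (1Δ to stable)
t=2 Δ0: a=1 g=0 clk=0 h=0 j=0 c=1 b=0 f=1 d=0 e=1
  Δ1: clk:0→1
  Δ2: c:1→0, b:0→1, f:1→0
  Δ3: d:0→1
  (3Δ to stable)
t=3 Δ0: a=1 g=0 clk=1 h=0 j=0 c=0 b=1 f=0 d=1 e=1
  Δ1: clk:1→0
  (1Δ to stable)
t=4 Δ0: a=1 g=0 clk=0 h=0 j=0 c=0 b=1 f=0 d=1 e=1
  Δ1: clk:0→1
  Δ2: c:0→1, b:1→0, f:0→1
  Δ3: d:1→0
  (3Δ to stable)
t=5 Δ0: a=1 g=0 clk=1 h=0 j=0 c=1 b=0 f=1 d=0 e=1
  Δ1: clk:1→0
  (1Δ to stable)
t=6 Δ0: a=1 g=0 clk=0 h=0 j=0 c=1 b=0 f=1 d=0 e=1
  Δ1: clk:0→1
  Δ2: c:1→0, b:0→1, f:1→0
  Δ3: d:0→1
  (3Δ to stable)
t=7 Δ0: a=1 g=0 clk=1 h=0 j=0 c=0 b=1 f=0 d=1 e=1
  Δ1: clk:1→0
  (1Δ to stable)
t=8 Δ0: a=1 g=0 clk=0 h=0 j=0 c=0 b=1 f=0 d=1 e=1
  Δ1: clk:0→1
  Δ2: c:0→1, b:1→0, f:0→1
  Δ3: d:1→0
  (3Δ to stable)
t=9 Δ0: a=1 g=0 clk=1 h=0 j=0 c=1 b=0 f=1 d=0 e=1
  Δ1: clk:1→0
  (1Δ to stable)
t=10 Δ0: a=1 g=0 clk=0 h=0 j=0 c=1 b=0 f=1 d=0 e=1
  Δ1: clk:0→1
  Δ2: c:1→0, b:0→1, f:1→0
  Δ3: d:0→1
  (3Δ to stable)
t=11 Δ0: a=1 g=0 clk=1 h=0 j=0 c=0 b=1 f=0 d=1 e=1
  Δ1: clk:1→0
  (1Δ to stable)
t=12 Δ0: a=1 g=0 clk=0 h=0 j=0 c=0 b=1 f=0 d=1 e=1
  Δ1: clk:0→1
  Δ2: c:0→1, b:1→0, f:0→1
  Δ3: d:1→0
  (3Δ to stable)
t=13 Δ0: a=1 g=0 clk=1 h=0 j=0 c=1 b=0 f=1 d=0 e=1
  Δ1: clk:1→0
  (1Δ to stable)
t=14 Δ0: a=1 g=0 clk=0 h=0 j=0 c=1 b=0 f=1 d=0 e=1
  Δ1: clk:0→1
  Δ2: c:1→0, b:0→1, f:1→0
  Δ3: d:0→1
  (3Δ to stable)
t=15 Δ0: a=1 g=0 clk=1 h=0 j=0 c=0 b=1 f=0 d=1 e=1
  Δ1: clk:1→0
  (1Δ to stable)
t=16 Δ0: a=1 g=0 clk=0 h=0 j=0 c=0 b=1 f=0 d=1 e=1
  Δ1: clk:0→1
  Δ2: c:0→1, b:1→0, f:0→1
  Δ3: d:1→0
  (3Δ to stable)
t=17 Δ0: a=1 g=0 clk=1 h=0 j=0 c=1 b=0 f=1 d=0 e=1
  Δ1: clk:1→0
  (1Δ to stable)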